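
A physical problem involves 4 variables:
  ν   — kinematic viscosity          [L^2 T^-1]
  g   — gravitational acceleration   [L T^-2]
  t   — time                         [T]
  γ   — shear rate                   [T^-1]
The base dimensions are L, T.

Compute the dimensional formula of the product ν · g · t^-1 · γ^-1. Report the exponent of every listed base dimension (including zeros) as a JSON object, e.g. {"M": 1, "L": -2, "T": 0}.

Write exponents as rows L,T / cols ν,g,t,γ:
  L: [ 2  1  0  0]
  T: [-1 -2  1 -1]
  [L]: (1)·2+(1)·1+(-1)·0+(-1)·0 = 3
  [T]: (1)·-1+(1)·-2+(-1)·1+(-1)·-1 = -3
⇒ L^3 T^-3

{"L": 3, "T": -3}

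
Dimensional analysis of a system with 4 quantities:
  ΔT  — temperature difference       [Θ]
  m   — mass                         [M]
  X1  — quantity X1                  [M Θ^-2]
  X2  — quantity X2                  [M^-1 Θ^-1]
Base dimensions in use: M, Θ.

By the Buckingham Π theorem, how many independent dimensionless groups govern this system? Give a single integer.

Exponent matrix [M,Θ] × [ΔT,m,X1,X2]:
  M: [ 0  1  1 -1]
  Θ: [ 1  0 -2 -1]
RREF → pivots at {ΔT,m} ⇒ r = 2
4 vars − rank 2 = 2 Π groups

2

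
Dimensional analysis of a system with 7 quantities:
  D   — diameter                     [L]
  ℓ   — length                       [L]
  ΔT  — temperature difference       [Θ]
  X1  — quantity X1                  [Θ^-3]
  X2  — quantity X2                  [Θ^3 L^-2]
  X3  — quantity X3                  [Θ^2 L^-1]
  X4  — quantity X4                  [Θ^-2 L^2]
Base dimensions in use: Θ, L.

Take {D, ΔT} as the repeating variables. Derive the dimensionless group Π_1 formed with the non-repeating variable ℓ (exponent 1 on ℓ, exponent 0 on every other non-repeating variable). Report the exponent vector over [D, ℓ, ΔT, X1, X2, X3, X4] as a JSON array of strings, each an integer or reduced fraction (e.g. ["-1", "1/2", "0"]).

["-1", "1", "0", "0", "0", "0", "0"]

Dimensional matrix (Θ×L by D×ℓ×ΔT×X1×X2×X3×X4):
  Θ: [ 0  0  1 -3  3  2 -2]
  L: [ 1  1  0  0 -2 -1  2]
RREF → pivots at {D,ΔT} ⇒ r = 2
Repeat: D,ΔT; free: ℓ,X1,X2,X3,X4
RREF:
  r0: [   1    1    0    0   -2   -1    2]
  r1: [   0    0    1   -3    3    2   -2]
Fix exponent of ℓ at 1, X1 at 0, X2 at 0, X3 at 0, X4 at 0; solve each RREF row for its pivot's exponent:
  r0: exp(D) + (1)·1 = 0 ⇒ exp(D) = -1
  r1: exp(ΔT) + (0)·1 = 0 ⇒ exp(ΔT) = 0
Π_1 = D^-1 · ℓ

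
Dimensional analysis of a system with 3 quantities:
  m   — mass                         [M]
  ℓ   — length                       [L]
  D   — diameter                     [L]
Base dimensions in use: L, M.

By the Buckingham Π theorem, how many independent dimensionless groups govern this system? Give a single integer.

1

Dimensional matrix (L×M by m×ℓ×D):
  L: [ 0  1  1]
  M: [ 1  0  0]
RREF → pivots at {m,ℓ} ⇒ r = 2
Π count = n − r = 3 − 2 = 1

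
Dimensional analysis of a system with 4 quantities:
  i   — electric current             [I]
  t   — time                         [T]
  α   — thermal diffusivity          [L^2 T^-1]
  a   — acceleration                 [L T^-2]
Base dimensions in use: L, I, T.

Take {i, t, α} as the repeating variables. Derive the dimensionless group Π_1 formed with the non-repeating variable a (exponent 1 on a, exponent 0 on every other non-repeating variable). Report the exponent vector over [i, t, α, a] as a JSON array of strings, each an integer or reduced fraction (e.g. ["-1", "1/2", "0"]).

Dimensional matrix (L×I×T by i×t×α×a):
  L: [ 0  0  2  1]
  I: [ 1  0  0  0]
  T: [ 0  1 -1 -2]
RREF → pivots at {i,t,α} ⇒ r = 3
Repeat: i,t,α; free: a
RREF:
  r0: [   1    0    0    0]
  r1: [   0    1    0 -3/2]
  r2: [   0    0    1  1/2]
Fix exponent of a at 1; solve each RREF row for its pivot's exponent:
  r0: exp(i) + (0)·1 = 0 ⇒ exp(i) = 0
  r1: exp(t) + (-3/2)·1 = 0 ⇒ exp(t) = 3/2
  r2: exp(α) + (1/2)·1 = 0 ⇒ exp(α) = -1/2
Π_1 = t^(3/2) · α^(-1/2) · a

["0", "3/2", "-1/2", "1"]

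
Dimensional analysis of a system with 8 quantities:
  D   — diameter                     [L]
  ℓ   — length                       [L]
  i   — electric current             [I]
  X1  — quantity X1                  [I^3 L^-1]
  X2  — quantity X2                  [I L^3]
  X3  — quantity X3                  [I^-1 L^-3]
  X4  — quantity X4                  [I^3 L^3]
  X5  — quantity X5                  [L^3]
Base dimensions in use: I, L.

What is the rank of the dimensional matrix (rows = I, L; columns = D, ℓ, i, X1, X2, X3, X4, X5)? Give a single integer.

2

Dimensional matrix (I×L by D×ℓ×i×X1×X2×X3×X4×X5):
  I: [ 0  0  1  3  1 -1  3  0]
  L: [ 1  1  0 -1  3 -3  3  3]
Echelon form has 2 nonzero rows (pivots: D,i)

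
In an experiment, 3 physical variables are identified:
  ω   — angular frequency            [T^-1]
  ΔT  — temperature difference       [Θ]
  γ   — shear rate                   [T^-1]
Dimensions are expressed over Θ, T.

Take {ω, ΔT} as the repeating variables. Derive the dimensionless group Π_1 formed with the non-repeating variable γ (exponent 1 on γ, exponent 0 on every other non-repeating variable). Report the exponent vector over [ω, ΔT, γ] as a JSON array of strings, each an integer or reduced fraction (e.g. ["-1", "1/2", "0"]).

Dimensional matrix (Θ×T by ω×ΔT×γ):
  Θ: [ 0  1  0]
  T: [-1  0 -1]
RREF → pivots at {ω,ΔT} ⇒ r = 2
Pivot set = {ω,ΔT}, free = {γ}
RREF:
  r0: [   1    0    1]
  r1: [   0    1    0]
Fix exponent of γ at 1; solve each RREF row for its pivot's exponent:
  r0: exp(ω) + (1)·1 = 0 ⇒ exp(ω) = -1
  r1: exp(ΔT) + (0)·1 = 0 ⇒ exp(ΔT) = 0
Π_1 = ω^-1 · γ

["-1", "0", "1"]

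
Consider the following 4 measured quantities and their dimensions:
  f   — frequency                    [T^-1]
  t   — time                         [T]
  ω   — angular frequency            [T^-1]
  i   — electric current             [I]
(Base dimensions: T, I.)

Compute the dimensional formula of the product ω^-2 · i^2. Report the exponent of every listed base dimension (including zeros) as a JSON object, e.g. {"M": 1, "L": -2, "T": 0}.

{"T": 2, "I": 2}

Dimensional matrix (T×I by f×t×ω×i):
  T: [-1  1 -1  0]
  I: [ 0  0  0  1]
  [T]: (-2)·-1+(2)·0 = 2
  [I]: (-2)·0+(2)·1 = 2
⇒ T^2 I^2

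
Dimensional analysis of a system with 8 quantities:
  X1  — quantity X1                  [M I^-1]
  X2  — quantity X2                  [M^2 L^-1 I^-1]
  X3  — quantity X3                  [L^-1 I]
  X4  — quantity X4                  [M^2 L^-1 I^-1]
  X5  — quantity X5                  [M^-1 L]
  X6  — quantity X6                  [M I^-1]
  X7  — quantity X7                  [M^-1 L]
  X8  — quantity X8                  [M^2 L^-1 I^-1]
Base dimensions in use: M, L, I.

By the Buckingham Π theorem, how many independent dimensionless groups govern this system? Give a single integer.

6

Dimensional matrix (M×L×I by X1×X2×X3×X4×X5×X6×X7×X8):
  M: [ 1  2  0  2 -1  1 -1  2]
  L: [ 0 -1 -1 -1  1  0  1 -1]
  I: [-1 -1  1 -1  0 -1  0 -1]
RREF → pivots at {X1,X2} ⇒ r = 2
Π count = n − r = 8 − 2 = 6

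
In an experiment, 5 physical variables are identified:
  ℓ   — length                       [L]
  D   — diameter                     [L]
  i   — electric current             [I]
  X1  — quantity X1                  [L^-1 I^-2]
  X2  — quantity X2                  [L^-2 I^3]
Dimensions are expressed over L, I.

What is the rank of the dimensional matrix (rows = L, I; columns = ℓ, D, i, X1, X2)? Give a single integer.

Write exponents as rows L,I / cols ℓ,D,i,X1,X2:
  L: [ 1  1  0 -1 -2]
  I: [ 0  0  1 -2  3]
Row reduction gives pivot columns ℓ,i; rank = 2

2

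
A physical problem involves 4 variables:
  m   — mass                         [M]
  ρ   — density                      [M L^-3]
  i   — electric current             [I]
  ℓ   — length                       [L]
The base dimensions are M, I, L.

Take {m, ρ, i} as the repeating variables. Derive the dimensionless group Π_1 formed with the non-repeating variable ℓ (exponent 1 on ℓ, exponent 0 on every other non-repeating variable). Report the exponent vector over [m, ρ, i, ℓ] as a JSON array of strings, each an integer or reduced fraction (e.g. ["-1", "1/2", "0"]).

["-1/3", "1/3", "0", "1"]

Dimensional matrix (M×I×L by m×ρ×i×ℓ):
  M: [ 1  1  0  0]
  I: [ 0  0  1  0]
  L: [ 0 -3  0  1]
RREF → pivots at {m,ρ,i} ⇒ r = 3
Pivot set = {m,ρ,i}, free = {ℓ}
RREF:
  r0: [   1    0    0  1/3]
  r1: [   0    1    0 -1/3]
  r2: [   0    0    1    0]
Fix exponent of ℓ at 1; solve each RREF row for its pivot's exponent:
  r0: exp(m) + (1/3)·1 = 0 ⇒ exp(m) = -1/3
  r1: exp(ρ) + (-1/3)·1 = 0 ⇒ exp(ρ) = 1/3
  r2: exp(i) + (0)·1 = 0 ⇒ exp(i) = 0
Π_1 = m^(-1/3) · ρ^(1/3) · ℓ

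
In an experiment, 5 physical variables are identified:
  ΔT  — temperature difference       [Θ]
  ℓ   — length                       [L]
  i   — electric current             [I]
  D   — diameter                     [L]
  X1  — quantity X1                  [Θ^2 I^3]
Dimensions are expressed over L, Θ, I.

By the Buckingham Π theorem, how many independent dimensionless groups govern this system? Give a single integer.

2

Exponent matrix [L,Θ,I] × [ΔT,ℓ,i,D,X1]:
  L: [ 0  1  0  1  0]
  Θ: [ 1  0  0  0  2]
  I: [ 0  0  1  0  3]
Row reduction gives pivot columns ΔT,ℓ,i; rank = 3
Π count = n − r = 5 − 3 = 2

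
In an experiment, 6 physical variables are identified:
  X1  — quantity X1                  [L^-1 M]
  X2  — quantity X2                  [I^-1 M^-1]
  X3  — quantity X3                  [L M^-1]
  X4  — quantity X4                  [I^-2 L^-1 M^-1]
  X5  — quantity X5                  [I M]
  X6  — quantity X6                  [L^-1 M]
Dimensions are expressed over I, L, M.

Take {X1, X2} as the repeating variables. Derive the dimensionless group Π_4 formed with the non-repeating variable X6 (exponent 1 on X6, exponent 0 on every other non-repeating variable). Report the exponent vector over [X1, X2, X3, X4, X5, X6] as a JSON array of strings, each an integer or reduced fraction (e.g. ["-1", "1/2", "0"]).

Exponent matrix [I,L,M] × [X1,X2,X3,X4,X5,X6]:
  I: [ 0 -1  0 -2  1  0]
  L: [-1  0  1 -1  0 -1]
  M: [ 1 -1 -1 -1  1  1]
Echelon form has 2 nonzero rows (pivots: X1,X2)
Pivot set = {X1,X2}, free = {X3,X4,X5,X6}
RREF:
  r0: [   1    0   -1    1    0    1]
  r1: [   0    1    0    2   -1    0]
  r2: [   0    0    0    0    0    0]
Fix exponent of X6 at 1, X3 at 0, X4 at 0, X5 at 0; solve each RREF row for its pivot's exponent:
  r0: exp(X1) + (1)·1 = 0 ⇒ exp(X1) = -1
  r1: exp(X2) + (0)·1 = 0 ⇒ exp(X2) = 0
Π_4 = X1^-1 · X6

["-1", "0", "0", "0", "0", "1"]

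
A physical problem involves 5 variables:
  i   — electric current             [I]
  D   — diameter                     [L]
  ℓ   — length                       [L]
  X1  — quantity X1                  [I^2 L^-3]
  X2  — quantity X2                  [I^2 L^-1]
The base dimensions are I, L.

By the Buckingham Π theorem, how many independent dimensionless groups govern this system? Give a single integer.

Dimensional matrix (I×L by i×D×ℓ×X1×X2):
  I: [ 1  0  0  2  2]
  L: [ 0  1  1 -3 -1]
Echelon form has 2 nonzero rows (pivots: i,D)
n=5, r=2 ⇒ 3 dimensionless groups

3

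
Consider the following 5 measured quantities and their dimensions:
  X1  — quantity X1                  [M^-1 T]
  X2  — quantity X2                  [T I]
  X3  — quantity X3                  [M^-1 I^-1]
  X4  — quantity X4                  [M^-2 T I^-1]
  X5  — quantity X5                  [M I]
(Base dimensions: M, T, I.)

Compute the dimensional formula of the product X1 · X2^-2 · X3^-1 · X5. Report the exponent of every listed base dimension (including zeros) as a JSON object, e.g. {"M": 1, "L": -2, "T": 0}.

Write exponents as rows M,T,I / cols X1,X2,X3,X4,X5:
  M: [-1  0 -1 -2  1]
  T: [ 1  1  0  1  0]
  I: [ 0  1 -1 -1  1]
  [M]: (1)·-1+(-2)·0+(-1)·-1+(1)·1 = 1
  [T]: (1)·1+(-2)·1+(-1)·0+(1)·0 = -1
  [I]: (1)·0+(-2)·1+(-1)·-1+(1)·1 = 0
⇒ M T^-1

{"M": 1, "T": -1, "I": 0}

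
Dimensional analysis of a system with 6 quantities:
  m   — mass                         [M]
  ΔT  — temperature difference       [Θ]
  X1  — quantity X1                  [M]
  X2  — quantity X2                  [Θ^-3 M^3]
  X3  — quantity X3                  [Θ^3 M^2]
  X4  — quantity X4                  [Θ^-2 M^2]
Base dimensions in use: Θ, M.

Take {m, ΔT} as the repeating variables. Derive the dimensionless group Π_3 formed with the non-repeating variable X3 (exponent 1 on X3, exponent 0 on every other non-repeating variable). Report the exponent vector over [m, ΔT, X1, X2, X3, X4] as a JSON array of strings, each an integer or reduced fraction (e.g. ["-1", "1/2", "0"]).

Write exponents as rows Θ,M / cols m,ΔT,X1,X2,X3,X4:
  Θ: [ 0  1  0 -3  3 -2]
  M: [ 1  0  1  3  2  2]
RREF → pivots at {m,ΔT} ⇒ r = 2
Repeat: m,ΔT; free: X1,X2,X3,X4
RREF:
  r0: [   1    0    1    3    2    2]
  r1: [   0    1    0   -3    3   -2]
Fix exponent of X3 at 1, X1 at 0, X2 at 0, X4 at 0; solve each RREF row for its pivot's exponent:
  r0: exp(m) + (2)·1 = 0 ⇒ exp(m) = -2
  r1: exp(ΔT) + (3)·1 = 0 ⇒ exp(ΔT) = -3
Π_3 = m^-2 · ΔT^-3 · X3

["-2", "-3", "0", "0", "1", "0"]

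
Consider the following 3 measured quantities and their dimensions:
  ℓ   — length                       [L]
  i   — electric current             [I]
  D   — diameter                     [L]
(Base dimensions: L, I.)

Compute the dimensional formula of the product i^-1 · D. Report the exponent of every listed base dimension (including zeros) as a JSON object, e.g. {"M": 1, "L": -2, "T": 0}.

{"L": 1, "I": -1}

Exponent matrix [L,I] × [ℓ,i,D]:
  L: [ 1  0  1]
  I: [ 0  1  0]
  [L]: (-1)·0+(1)·1 = 1
  [I]: (-1)·1+(1)·0 = -1
⇒ L I^-1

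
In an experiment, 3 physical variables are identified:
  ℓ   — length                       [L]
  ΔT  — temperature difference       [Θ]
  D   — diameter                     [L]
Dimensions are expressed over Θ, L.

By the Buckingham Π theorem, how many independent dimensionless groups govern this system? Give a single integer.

Exponent matrix [Θ,L] × [ℓ,ΔT,D]:
  Θ: [ 0  1  0]
  L: [ 1  0  1]
RREF → pivots at {ℓ,ΔT} ⇒ r = 2
n=3, r=2 ⇒ 1 dimensionless group

1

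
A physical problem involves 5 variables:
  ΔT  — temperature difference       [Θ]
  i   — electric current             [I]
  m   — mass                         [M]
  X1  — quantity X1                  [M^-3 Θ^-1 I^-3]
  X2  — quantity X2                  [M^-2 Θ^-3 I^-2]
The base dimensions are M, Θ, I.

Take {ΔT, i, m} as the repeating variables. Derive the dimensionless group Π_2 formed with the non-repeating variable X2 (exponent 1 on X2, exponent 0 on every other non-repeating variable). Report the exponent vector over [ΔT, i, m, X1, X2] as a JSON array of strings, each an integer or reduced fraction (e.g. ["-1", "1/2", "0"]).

["3", "2", "2", "0", "1"]

Dimensional matrix (M×Θ×I by ΔT×i×m×X1×X2):
  M: [ 0  0  1 -3 -2]
  Θ: [ 1  0  0 -1 -3]
  I: [ 0  1  0 -3 -2]
RREF → pivots at {ΔT,i,m} ⇒ r = 3
Repeat: ΔT,i,m; free: X1,X2
RREF:
  r0: [   1    0    0   -1   -3]
  r1: [   0    1    0   -3   -2]
  r2: [   0    0    1   -3   -2]
Fix exponent of X2 at 1, X1 at 0; solve each RREF row for its pivot's exponent:
  r0: exp(ΔT) + (-3)·1 = 0 ⇒ exp(ΔT) = 3
  r1: exp(i) + (-2)·1 = 0 ⇒ exp(i) = 2
  r2: exp(m) + (-2)·1 = 0 ⇒ exp(m) = 2
Π_2 = ΔT^3 · i^2 · m^2 · X2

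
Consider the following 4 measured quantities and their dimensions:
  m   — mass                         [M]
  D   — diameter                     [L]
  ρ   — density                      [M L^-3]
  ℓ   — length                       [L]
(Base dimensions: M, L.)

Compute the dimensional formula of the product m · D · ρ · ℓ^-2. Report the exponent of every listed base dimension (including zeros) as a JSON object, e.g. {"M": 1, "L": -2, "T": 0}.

{"M": 2, "L": -4}

Exponent matrix [M,L] × [m,D,ρ,ℓ]:
  M: [ 1  0  1  0]
  L: [ 0  1 -3  1]
  [M]: (1)·1+(1)·0+(1)·1+(-2)·0 = 2
  [L]: (1)·0+(1)·1+(1)·-3+(-2)·1 = -4
⇒ M^2 L^-4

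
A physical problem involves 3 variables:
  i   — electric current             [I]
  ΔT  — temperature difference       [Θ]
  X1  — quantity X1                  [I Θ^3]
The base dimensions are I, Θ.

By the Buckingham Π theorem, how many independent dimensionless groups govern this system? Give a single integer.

Exponent matrix [I,Θ] × [i,ΔT,X1]:
  I: [ 1  0  1]
  Θ: [ 0  1  3]
RREF → pivots at {i,ΔT} ⇒ r = 2
n=3, r=2 ⇒ 1 dimensionless group

1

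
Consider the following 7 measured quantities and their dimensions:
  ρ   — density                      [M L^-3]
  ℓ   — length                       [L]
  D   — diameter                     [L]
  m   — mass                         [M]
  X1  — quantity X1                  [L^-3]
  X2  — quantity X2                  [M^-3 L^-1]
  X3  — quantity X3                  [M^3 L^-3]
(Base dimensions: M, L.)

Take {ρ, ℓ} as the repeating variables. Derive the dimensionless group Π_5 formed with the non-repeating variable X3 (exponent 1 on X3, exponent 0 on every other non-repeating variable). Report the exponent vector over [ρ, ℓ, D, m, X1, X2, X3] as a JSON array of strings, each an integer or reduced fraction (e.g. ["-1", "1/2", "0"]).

Exponent matrix [M,L] × [ρ,ℓ,D,m,X1,X2,X3]:
  M: [ 1  0  0  1  0 -3  3]
  L: [-3  1  1  0 -3 -1 -3]
RREF → pivots at {ρ,ℓ} ⇒ r = 2
Repeat: ρ,ℓ; free: D,m,X1,X2,X3
RREF:
  r0: [   1    0    0    1    0   -3    3]
  r1: [   0    1    1    3   -3  -10    6]
Fix exponent of X3 at 1, D at 0, m at 0, X1 at 0, X2 at 0; solve each RREF row for its pivot's exponent:
  r0: exp(ρ) + (3)·1 = 0 ⇒ exp(ρ) = -3
  r1: exp(ℓ) + (6)·1 = 0 ⇒ exp(ℓ) = -6
Π_5 = ρ^-3 · ℓ^-6 · X3

["-3", "-6", "0", "0", "0", "0", "1"]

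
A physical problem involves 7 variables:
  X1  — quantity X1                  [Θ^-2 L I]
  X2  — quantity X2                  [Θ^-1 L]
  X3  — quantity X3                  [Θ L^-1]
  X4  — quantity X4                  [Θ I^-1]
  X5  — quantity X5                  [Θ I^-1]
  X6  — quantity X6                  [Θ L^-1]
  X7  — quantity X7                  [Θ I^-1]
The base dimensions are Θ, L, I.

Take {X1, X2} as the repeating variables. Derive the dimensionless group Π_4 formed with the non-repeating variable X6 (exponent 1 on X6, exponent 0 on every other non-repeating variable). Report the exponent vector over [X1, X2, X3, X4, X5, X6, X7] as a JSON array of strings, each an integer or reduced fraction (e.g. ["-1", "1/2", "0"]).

["0", "1", "0", "0", "0", "1", "0"]

Write exponents as rows Θ,L,I / cols X1,X2,X3,X4,X5,X6,X7:
  Θ: [-2 -1  1  1  1  1  1]
  L: [ 1  1 -1  0  0 -1  0]
  I: [ 1  0  0 -1 -1  0 -1]
Echelon form has 2 nonzero rows (pivots: X1,X2)
Pivot set = {X1,X2}, free = {X3,X4,X5,X6,X7}
RREF:
  r0: [   1    0    0   -1   -1    0   -1]
  r1: [   0    1   -1    1    1   -1    1]
  r2: [   0    0    0    0    0    0    0]
Fix exponent of X6 at 1, X3 at 0, X4 at 0, X5 at 0, X7 at 0; solve each RREF row for its pivot's exponent:
  r0: exp(X1) + (0)·1 = 0 ⇒ exp(X1) = 0
  r1: exp(X2) + (-1)·1 = 0 ⇒ exp(X2) = 1
Π_4 = X2 · X6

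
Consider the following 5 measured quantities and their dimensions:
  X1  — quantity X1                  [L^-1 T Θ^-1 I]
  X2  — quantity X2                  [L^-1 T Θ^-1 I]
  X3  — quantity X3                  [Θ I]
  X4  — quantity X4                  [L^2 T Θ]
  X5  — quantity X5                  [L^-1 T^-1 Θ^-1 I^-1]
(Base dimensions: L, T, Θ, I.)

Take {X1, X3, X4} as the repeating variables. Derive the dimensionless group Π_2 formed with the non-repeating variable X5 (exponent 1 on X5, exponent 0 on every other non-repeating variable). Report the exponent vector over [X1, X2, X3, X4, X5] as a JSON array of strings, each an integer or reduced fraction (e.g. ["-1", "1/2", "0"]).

Dimensional matrix (L×T×Θ×I by X1×X2×X3×X4×X5):
  L: [-1 -1  0  2 -1]
  T: [ 1  1  0  1 -1]
  Θ: [-1 -1  1  1 -1]
  I: [ 1  1  1  0 -1]
RREF → pivots at {X1,X3,X4} ⇒ r = 3
Pivot set = {X1,X3,X4}, free = {X2,X5}
RREF:
  r0: [   1    1    0    0 -1/3]
  r1: [   0    0    1    0 -2/3]
  r2: [   0    0    0    1 -2/3]
  r3: [   0    0    0    0    0]
Fix exponent of X5 at 1, X2 at 0; solve each RREF row for its pivot's exponent:
  r0: exp(X1) + (-1/3)·1 = 0 ⇒ exp(X1) = 1/3
  r1: exp(X3) + (-2/3)·1 = 0 ⇒ exp(X3) = 2/3
  r2: exp(X4) + (-2/3)·1 = 0 ⇒ exp(X4) = 2/3
Π_2 = X1^(1/3) · X3^(2/3) · X4^(2/3) · X5

["1/3", "0", "2/3", "2/3", "1"]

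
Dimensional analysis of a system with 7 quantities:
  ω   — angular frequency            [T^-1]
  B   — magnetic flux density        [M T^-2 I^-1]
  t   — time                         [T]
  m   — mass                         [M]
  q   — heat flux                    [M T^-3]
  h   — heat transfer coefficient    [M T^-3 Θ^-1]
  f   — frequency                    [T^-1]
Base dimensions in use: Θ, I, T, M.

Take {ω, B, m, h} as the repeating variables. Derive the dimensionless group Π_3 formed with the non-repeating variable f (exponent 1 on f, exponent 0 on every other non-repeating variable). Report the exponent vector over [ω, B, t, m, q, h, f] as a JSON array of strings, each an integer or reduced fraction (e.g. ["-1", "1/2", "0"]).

Write exponents as rows Θ,I,T,M / cols ω,B,t,m,q,h,f:
  Θ: [ 0  0  0  0  0 -1  0]
  I: [ 0 -1  0  0  0  0  0]
  T: [-1 -2  1  0 -3 -3 -1]
  M: [ 0  1  0  1  1  1  0]
Echelon form has 4 nonzero rows (pivots: ω,B,m,h)
Pivot set = {ω,B,m,h}, free = {t,q,f}
RREF:
  r0: [   1    0   -1    0    3    0    1]
  r1: [   0    1    0    0    0    0    0]
  r2: [   0    0    0    1    1    0    0]
  r3: [   0    0    0    0    0    1    0]
Fix exponent of f at 1, t at 0, q at 0; solve each RREF row for its pivot's exponent:
  r0: exp(ω) + (1)·1 = 0 ⇒ exp(ω) = -1
  r1: exp(B) + (0)·1 = 0 ⇒ exp(B) = 0
  r2: exp(m) + (0)·1 = 0 ⇒ exp(m) = 0
  r3: exp(h) + (0)·1 = 0 ⇒ exp(h) = 0
Π_3 = ω^-1 · f

["-1", "0", "0", "0", "0", "0", "1"]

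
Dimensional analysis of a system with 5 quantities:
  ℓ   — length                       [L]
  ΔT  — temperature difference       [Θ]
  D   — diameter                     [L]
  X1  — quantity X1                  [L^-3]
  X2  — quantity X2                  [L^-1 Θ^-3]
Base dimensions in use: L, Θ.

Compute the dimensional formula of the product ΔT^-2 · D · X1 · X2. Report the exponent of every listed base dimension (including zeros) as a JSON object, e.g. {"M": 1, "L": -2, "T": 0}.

{"L": -3, "Θ": -5}

Write exponents as rows L,Θ / cols ℓ,ΔT,D,X1,X2:
  L: [ 1  0  1 -3 -1]
  Θ: [ 0  1  0  0 -3]
  [L]: (-2)·0+(1)·1+(1)·-3+(1)·-1 = -3
  [Θ]: (-2)·1+(1)·0+(1)·0+(1)·-3 = -5
⇒ L^-3 Θ^-5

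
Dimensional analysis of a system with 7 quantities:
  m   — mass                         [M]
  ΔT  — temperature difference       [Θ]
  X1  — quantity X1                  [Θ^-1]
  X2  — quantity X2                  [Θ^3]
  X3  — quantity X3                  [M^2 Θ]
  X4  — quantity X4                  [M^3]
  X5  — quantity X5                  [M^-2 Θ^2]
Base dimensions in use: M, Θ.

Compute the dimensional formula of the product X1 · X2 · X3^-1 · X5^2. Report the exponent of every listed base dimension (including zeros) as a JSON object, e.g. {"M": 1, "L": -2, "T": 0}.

{"M": -6, "Θ": 5}

Write exponents as rows M,Θ / cols m,ΔT,X1,X2,X3,X4,X5:
  M: [ 1  0  0  0  2  3 -2]
  Θ: [ 0  1 -1  3  1  0  2]
  [M]: (1)·0+(1)·0+(-1)·2+(2)·-2 = -6
  [Θ]: (1)·-1+(1)·3+(-1)·1+(2)·2 = 5
⇒ M^-6 Θ^5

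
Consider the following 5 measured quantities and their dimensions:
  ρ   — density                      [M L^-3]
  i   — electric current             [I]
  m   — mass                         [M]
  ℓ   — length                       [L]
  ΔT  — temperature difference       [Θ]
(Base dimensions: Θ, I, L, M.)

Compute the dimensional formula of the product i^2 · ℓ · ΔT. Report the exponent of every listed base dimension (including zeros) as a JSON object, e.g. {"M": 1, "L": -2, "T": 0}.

{"Θ": 1, "I": 2, "L": 1, "M": 0}

Exponent matrix [Θ,I,L,M] × [ρ,i,m,ℓ,ΔT]:
  Θ: [ 0  0  0  0  1]
  I: [ 0  1  0  0  0]
  L: [-3  0  0  1  0]
  M: [ 1  0  1  0  0]
  [Θ]: (2)·0+(1)·0+(1)·1 = 1
  [I]: (2)·1+(1)·0+(1)·0 = 2
  [L]: (2)·0+(1)·1+(1)·0 = 1
  [M]: (2)·0+(1)·0+(1)·0 = 0
⇒ Θ I^2 L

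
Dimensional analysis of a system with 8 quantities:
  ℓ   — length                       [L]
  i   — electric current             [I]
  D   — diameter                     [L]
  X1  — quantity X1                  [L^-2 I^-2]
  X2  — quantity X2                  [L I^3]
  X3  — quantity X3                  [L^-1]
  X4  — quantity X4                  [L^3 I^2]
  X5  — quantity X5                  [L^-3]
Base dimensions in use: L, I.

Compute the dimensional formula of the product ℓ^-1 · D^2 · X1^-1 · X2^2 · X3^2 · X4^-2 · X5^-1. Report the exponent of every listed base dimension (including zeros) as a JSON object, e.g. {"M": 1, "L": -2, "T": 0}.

{"L": 0, "I": 4}

Exponent matrix [L,I] × [ℓ,i,D,X1,X2,X3,X4,X5]:
  L: [ 1  0  1 -2  1 -1  3 -3]
  I: [ 0  1  0 -2  3  0  2  0]
  [L]: (-1)·1+(2)·1+(-1)·-2+(2)·1+(2)·-1+(-2)·3+(-1)·-3 = 0
  [I]: (-1)·0+(2)·0+(-1)·-2+(2)·3+(2)·0+(-2)·2+(-1)·0 = 4
⇒ I^4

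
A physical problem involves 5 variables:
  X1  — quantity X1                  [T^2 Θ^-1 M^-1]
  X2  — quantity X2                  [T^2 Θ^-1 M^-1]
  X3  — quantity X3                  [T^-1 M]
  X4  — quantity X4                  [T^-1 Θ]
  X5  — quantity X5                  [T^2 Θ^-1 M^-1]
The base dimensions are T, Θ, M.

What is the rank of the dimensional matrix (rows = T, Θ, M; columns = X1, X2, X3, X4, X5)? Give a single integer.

Dimensional matrix (T×Θ×M by X1×X2×X3×X4×X5):
  T: [ 2  2 -1 -1  2]
  Θ: [-1 -1  0  1 -1]
  M: [-1 -1  1  0 -1]
RREF → pivots at {X1,X3} ⇒ r = 2

2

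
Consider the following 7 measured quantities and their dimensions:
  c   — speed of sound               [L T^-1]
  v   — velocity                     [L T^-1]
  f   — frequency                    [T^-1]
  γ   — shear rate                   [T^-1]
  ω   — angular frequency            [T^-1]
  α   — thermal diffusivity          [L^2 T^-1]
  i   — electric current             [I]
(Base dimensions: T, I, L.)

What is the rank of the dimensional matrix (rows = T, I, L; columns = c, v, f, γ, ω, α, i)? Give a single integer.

3

Write exponents as rows T,I,L / cols c,v,f,γ,ω,α,i:
  T: [-1 -1 -1 -1 -1 -1  0]
  I: [ 0  0  0  0  0  0  1]
  L: [ 1  1  0  0  0  2  0]
Row reduction gives pivot columns c,f,i; rank = 3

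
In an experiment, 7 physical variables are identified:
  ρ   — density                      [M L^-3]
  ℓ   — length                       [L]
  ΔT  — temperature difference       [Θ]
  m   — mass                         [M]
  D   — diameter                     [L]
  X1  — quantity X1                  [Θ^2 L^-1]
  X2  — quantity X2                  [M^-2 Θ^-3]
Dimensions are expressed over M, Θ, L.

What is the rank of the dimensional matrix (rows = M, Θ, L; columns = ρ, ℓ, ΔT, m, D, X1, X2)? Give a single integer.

Exponent matrix [M,Θ,L] × [ρ,ℓ,ΔT,m,D,X1,X2]:
  M: [ 1  0  0  1  0  0 -2]
  Θ: [ 0  0  1  0  0  2 -3]
  L: [-3  1  0  0  1 -1  0]
Echelon form has 3 nonzero rows (pivots: ρ,ℓ,ΔT)

3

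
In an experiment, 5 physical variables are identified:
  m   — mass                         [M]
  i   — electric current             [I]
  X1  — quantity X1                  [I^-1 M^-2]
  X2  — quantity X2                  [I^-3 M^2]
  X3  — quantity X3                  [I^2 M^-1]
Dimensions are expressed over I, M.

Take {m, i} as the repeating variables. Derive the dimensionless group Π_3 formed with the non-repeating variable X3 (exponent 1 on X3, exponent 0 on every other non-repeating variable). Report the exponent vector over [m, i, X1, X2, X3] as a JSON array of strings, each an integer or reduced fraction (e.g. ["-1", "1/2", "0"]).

["1", "-2", "0", "0", "1"]

Write exponents as rows I,M / cols m,i,X1,X2,X3:
  I: [ 0  1 -1 -3  2]
  M: [ 1  0 -2  2 -1]
Echelon form has 2 nonzero rows (pivots: m,i)
Pivot set = {m,i}, free = {X1,X2,X3}
RREF:
  r0: [   1    0   -2    2   -1]
  r1: [   0    1   -1   -3    2]
Fix exponent of X3 at 1, X1 at 0, X2 at 0; solve each RREF row for its pivot's exponent:
  r0: exp(m) + (-1)·1 = 0 ⇒ exp(m) = 1
  r1: exp(i) + (2)·1 = 0 ⇒ exp(i) = -2
Π_3 = m · i^-2 · X3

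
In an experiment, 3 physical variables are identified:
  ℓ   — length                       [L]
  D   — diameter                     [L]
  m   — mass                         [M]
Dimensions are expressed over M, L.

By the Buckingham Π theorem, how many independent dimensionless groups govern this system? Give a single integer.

Write exponents as rows M,L / cols ℓ,D,m:
  M: [ 0  0  1]
  L: [ 1  1  0]
RREF → pivots at {ℓ,m} ⇒ r = 2
Π count = n − r = 3 − 2 = 1

1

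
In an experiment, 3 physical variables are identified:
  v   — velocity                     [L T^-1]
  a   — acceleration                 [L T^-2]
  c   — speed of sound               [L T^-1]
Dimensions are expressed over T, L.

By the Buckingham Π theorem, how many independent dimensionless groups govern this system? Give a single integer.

Write exponents as rows T,L / cols v,a,c:
  T: [-1 -2 -1]
  L: [ 1  1  1]
RREF → pivots at {v,a} ⇒ r = 2
n=3, r=2 ⇒ 1 dimensionless group

1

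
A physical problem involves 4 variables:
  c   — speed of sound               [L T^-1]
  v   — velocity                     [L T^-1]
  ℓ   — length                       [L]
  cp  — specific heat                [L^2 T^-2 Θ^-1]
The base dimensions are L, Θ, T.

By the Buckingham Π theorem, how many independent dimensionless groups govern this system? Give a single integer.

Exponent matrix [L,Θ,T] × [c,v,ℓ,cp]:
  L: [ 1  1  1  2]
  Θ: [ 0  0  0 -1]
  T: [-1 -1  0 -2]
Echelon form has 3 nonzero rows (pivots: c,ℓ,cp)
n=4, r=3 ⇒ 1 dimensionless group

1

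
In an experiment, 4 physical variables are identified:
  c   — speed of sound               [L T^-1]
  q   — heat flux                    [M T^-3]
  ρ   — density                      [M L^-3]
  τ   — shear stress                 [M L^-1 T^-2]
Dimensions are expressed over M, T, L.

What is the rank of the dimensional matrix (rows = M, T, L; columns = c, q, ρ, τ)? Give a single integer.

2

Dimensional matrix (M×T×L by c×q×ρ×τ):
  M: [ 0  1  1  1]
  T: [-1 -3  0 -2]
  L: [ 1  0 -3 -1]
RREF → pivots at {c,q} ⇒ r = 2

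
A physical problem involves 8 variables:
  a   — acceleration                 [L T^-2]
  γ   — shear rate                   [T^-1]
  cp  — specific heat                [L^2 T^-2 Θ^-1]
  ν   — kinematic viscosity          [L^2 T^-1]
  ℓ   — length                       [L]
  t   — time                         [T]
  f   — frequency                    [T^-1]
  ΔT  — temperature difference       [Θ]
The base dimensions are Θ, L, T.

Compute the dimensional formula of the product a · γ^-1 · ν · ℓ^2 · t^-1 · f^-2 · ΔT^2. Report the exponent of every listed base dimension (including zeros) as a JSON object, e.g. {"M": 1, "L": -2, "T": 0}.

{"Θ": 2, "L": 5, "T": -1}

Dimensional matrix (Θ×L×T by a×γ×cp×ν×ℓ×t×f×ΔT):
  Θ: [ 0  0 -1  0  0  0  0  1]
  L: [ 1  0  2  2  1  0  0  0]
  T: [-2 -1 -2 -1  0  1 -1  0]
  [Θ]: (1)·0+(-1)·0+(1)·0+(2)·0+(-1)·0+(-2)·0+(2)·1 = 2
  [L]: (1)·1+(-1)·0+(1)·2+(2)·1+(-1)·0+(-2)·0+(2)·0 = 5
  [T]: (1)·-2+(-1)·-1+(1)·-1+(2)·0+(-1)·1+(-2)·-1+(2)·0 = -1
⇒ Θ^2 L^5 T^-1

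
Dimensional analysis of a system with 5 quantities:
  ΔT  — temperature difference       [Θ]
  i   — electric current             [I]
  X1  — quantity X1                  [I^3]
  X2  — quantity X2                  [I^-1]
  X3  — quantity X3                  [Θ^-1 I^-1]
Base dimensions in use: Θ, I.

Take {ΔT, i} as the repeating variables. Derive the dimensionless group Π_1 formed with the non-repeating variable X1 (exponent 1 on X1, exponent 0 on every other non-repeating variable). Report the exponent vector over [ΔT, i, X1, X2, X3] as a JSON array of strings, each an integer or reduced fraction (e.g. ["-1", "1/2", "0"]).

Dimensional matrix (Θ×I by ΔT×i×X1×X2×X3):
  Θ: [ 1  0  0  0 -1]
  I: [ 0  1  3 -1 -1]
RREF → pivots at {ΔT,i} ⇒ r = 2
Pivot set = {ΔT,i}, free = {X1,X2,X3}
RREF:
  r0: [   1    0    0    0   -1]
  r1: [   0    1    3   -1   -1]
Fix exponent of X1 at 1, X2 at 0, X3 at 0; solve each RREF row for its pivot's exponent:
  r0: exp(ΔT) + (0)·1 = 0 ⇒ exp(ΔT) = 0
  r1: exp(i) + (3)·1 = 0 ⇒ exp(i) = -3
Π_1 = i^-3 · X1

["0", "-3", "1", "0", "0"]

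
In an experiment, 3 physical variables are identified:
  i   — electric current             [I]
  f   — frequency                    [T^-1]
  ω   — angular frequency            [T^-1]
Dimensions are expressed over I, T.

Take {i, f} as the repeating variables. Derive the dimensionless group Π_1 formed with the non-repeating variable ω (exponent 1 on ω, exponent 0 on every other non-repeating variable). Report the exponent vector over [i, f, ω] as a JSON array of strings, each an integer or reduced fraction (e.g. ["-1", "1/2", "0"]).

["0", "-1", "1"]

Write exponents as rows I,T / cols i,f,ω:
  I: [ 1  0  0]
  T: [ 0 -1 -1]
Row reduction gives pivot columns i,f; rank = 2
Pivot set = {i,f}, free = {ω}
RREF:
  r0: [   1    0    0]
  r1: [   0    1    1]
Fix exponent of ω at 1; solve each RREF row for its pivot's exponent:
  r0: exp(i) + (0)·1 = 0 ⇒ exp(i) = 0
  r1: exp(f) + (1)·1 = 0 ⇒ exp(f) = -1
Π_1 = f^-1 · ω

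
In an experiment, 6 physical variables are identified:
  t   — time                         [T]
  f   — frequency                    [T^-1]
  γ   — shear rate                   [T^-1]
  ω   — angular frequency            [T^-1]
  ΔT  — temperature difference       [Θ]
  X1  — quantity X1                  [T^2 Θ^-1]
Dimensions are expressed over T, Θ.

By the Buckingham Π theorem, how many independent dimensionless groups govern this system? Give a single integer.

4

Dimensional matrix (T×Θ by t×f×γ×ω×ΔT×X1):
  T: [ 1 -1 -1 -1  0  2]
  Θ: [ 0  0  0  0  1 -1]
RREF → pivots at {t,ΔT} ⇒ r = 2
Π count = n − r = 6 − 2 = 4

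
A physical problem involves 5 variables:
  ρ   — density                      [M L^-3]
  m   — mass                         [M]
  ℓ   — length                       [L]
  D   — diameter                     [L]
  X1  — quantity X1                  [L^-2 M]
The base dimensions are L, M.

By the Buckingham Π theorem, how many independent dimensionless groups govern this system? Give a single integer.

3

Dimensional matrix (L×M by ρ×m×ℓ×D×X1):
  L: [-3  0  1  1 -2]
  M: [ 1  1  0  0  1]
Echelon form has 2 nonzero rows (pivots: ρ,m)
Π count = n − r = 5 − 2 = 3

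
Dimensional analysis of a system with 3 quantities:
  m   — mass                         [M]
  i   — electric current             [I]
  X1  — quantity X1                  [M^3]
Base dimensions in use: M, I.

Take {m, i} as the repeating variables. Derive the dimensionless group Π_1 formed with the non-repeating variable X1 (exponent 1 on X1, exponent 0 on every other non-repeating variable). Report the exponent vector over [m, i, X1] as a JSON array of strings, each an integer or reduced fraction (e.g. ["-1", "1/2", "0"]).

Write exponents as rows M,I / cols m,i,X1:
  M: [ 1  0  3]
  I: [ 0  1  0]
RREF → pivots at {m,i} ⇒ r = 2
Repeat: m,i; free: X1
RREF:
  r0: [   1    0    3]
  r1: [   0    1    0]
Fix exponent of X1 at 1; solve each RREF row for its pivot's exponent:
  r0: exp(m) + (3)·1 = 0 ⇒ exp(m) = -3
  r1: exp(i) + (0)·1 = 0 ⇒ exp(i) = 0
Π_1 = m^-3 · X1

["-3", "0", "1"]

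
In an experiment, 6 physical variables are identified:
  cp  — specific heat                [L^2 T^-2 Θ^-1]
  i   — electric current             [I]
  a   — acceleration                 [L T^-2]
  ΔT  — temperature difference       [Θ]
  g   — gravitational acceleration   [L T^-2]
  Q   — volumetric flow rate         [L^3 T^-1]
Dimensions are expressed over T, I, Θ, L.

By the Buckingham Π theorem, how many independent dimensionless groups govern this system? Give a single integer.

Exponent matrix [T,I,Θ,L] × [cp,i,a,ΔT,g,Q]:
  T: [-2  0 -2  0 -2 -1]
  I: [ 0  1  0  0  0  0]
  Θ: [-1  0  0  1  0  0]
  L: [ 2  0  1  0  1  3]
Row reduction gives pivot columns cp,i,a,ΔT; rank = 4
6 vars − rank 4 = 2 Π groups

2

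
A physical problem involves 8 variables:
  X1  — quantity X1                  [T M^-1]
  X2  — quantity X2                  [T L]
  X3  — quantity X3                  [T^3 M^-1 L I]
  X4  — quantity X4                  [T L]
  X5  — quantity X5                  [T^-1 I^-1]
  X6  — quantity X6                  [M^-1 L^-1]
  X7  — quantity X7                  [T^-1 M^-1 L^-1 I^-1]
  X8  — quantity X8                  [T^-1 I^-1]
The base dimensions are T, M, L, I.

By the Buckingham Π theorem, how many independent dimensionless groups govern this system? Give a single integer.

Dimensional matrix (T×M×L×I by X1×X2×X3×X4×X5×X6×X7×X8):
  T: [ 1  1  3  1 -1  0 -1 -1]
  M: [-1  0 -1  0  0 -1 -1  0]
  L: [ 0  1  1  1  0 -1 -1  0]
  I: [ 0  0  1  0 -1  0 -1 -1]
Echelon form has 3 nonzero rows (pivots: X1,X2,X3)
n=8, r=3 ⇒ 5 dimensionless groups

5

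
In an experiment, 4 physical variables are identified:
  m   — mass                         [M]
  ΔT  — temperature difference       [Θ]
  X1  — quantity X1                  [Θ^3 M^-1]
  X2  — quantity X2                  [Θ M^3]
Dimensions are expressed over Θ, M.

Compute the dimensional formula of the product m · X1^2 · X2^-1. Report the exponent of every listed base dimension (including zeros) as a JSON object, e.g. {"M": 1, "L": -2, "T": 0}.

{"Θ": 5, "M": -4}

Write exponents as rows Θ,M / cols m,ΔT,X1,X2:
  Θ: [ 0  1  3  1]
  M: [ 1  0 -1  3]
  [Θ]: (1)·0+(2)·3+(-1)·1 = 5
  [M]: (1)·1+(2)·-1+(-1)·3 = -4
⇒ Θ^5 M^-4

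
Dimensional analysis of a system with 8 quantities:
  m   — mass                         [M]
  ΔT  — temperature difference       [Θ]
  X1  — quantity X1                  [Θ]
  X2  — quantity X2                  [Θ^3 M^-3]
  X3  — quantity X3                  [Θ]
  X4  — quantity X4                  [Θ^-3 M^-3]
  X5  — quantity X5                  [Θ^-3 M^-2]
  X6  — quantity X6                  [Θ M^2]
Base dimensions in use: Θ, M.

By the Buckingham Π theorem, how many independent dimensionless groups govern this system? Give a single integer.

6

Exponent matrix [Θ,M] × [m,ΔT,X1,X2,X3,X4,X5,X6]:
  Θ: [ 0  1  1  3  1 -3 -3  1]
  M: [ 1  0  0 -3  0 -3 -2  2]
RREF → pivots at {m,ΔT} ⇒ r = 2
8 vars − rank 2 = 6 Π groups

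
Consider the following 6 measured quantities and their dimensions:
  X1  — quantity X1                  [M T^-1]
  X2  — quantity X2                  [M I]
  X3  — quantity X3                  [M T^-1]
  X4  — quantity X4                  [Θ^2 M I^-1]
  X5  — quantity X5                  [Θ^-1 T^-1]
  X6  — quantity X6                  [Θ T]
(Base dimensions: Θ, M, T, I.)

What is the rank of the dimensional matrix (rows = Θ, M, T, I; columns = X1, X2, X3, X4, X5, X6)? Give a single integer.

Write exponents as rows Θ,M,T,I / cols X1,X2,X3,X4,X5,X6:
  Θ: [ 0  0  0  2 -1  1]
  M: [ 1  1  1  1  0  0]
  T: [-1  0 -1  0 -1  1]
  I: [ 0  1  0 -1  0  0]
RREF → pivots at {X1,X2,X4} ⇒ r = 3

3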